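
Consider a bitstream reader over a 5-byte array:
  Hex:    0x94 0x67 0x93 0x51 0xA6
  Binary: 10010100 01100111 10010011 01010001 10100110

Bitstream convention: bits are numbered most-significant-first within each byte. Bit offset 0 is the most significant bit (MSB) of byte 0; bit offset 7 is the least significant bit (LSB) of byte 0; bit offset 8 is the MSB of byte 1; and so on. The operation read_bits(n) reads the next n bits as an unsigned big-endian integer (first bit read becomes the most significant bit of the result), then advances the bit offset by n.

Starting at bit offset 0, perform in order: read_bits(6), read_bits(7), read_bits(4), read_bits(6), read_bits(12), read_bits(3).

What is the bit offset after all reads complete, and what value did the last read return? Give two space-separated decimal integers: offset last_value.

Answer: 38 1

Derivation:
Read 1: bits[0:6] width=6 -> value=37 (bin 100101); offset now 6 = byte 0 bit 6; 34 bits remain
Read 2: bits[6:13] width=7 -> value=12 (bin 0001100); offset now 13 = byte 1 bit 5; 27 bits remain
Read 3: bits[13:17] width=4 -> value=15 (bin 1111); offset now 17 = byte 2 bit 1; 23 bits remain
Read 4: bits[17:23] width=6 -> value=9 (bin 001001); offset now 23 = byte 2 bit 7; 17 bits remain
Read 5: bits[23:35] width=12 -> value=2701 (bin 101010001101); offset now 35 = byte 4 bit 3; 5 bits remain
Read 6: bits[35:38] width=3 -> value=1 (bin 001); offset now 38 = byte 4 bit 6; 2 bits remain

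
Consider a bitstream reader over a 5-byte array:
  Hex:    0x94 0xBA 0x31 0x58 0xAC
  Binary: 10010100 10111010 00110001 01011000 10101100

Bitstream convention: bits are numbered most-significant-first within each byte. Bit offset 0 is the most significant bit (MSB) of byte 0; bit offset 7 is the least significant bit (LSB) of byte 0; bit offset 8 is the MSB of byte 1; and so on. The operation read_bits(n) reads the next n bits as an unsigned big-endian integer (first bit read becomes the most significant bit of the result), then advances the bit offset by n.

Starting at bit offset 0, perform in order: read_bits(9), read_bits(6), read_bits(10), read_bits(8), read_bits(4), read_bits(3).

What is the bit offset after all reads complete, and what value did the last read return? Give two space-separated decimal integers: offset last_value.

Read 1: bits[0:9] width=9 -> value=297 (bin 100101001); offset now 9 = byte 1 bit 1; 31 bits remain
Read 2: bits[9:15] width=6 -> value=29 (bin 011101); offset now 15 = byte 1 bit 7; 25 bits remain
Read 3: bits[15:25] width=10 -> value=98 (bin 0001100010); offset now 25 = byte 3 bit 1; 15 bits remain
Read 4: bits[25:33] width=8 -> value=177 (bin 10110001); offset now 33 = byte 4 bit 1; 7 bits remain
Read 5: bits[33:37] width=4 -> value=5 (bin 0101); offset now 37 = byte 4 bit 5; 3 bits remain
Read 6: bits[37:40] width=3 -> value=4 (bin 100); offset now 40 = byte 5 bit 0; 0 bits remain

Answer: 40 4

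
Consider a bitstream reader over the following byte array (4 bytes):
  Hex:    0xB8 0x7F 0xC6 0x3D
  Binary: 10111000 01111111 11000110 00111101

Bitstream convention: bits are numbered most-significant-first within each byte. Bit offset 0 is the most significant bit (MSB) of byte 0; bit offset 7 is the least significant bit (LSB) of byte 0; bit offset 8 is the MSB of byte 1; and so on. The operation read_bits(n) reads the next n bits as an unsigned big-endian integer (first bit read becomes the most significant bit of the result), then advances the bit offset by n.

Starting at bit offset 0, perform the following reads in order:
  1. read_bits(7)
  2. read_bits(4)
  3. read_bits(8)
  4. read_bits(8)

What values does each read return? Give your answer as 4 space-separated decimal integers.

Read 1: bits[0:7] width=7 -> value=92 (bin 1011100); offset now 7 = byte 0 bit 7; 25 bits remain
Read 2: bits[7:11] width=4 -> value=3 (bin 0011); offset now 11 = byte 1 bit 3; 21 bits remain
Read 3: bits[11:19] width=8 -> value=254 (bin 11111110); offset now 19 = byte 2 bit 3; 13 bits remain
Read 4: bits[19:27] width=8 -> value=49 (bin 00110001); offset now 27 = byte 3 bit 3; 5 bits remain

Answer: 92 3 254 49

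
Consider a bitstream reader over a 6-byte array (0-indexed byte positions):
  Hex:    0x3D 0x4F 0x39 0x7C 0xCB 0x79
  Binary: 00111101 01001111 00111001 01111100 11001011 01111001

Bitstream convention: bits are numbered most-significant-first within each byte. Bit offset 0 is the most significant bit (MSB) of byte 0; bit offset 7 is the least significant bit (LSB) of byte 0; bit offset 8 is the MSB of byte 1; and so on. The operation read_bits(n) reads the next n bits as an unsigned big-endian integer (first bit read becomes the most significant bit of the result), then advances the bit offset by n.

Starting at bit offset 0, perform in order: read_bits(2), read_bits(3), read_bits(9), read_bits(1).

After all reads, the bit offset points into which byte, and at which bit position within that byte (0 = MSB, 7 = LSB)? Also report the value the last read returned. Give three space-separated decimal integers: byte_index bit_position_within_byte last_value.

Answer: 1 7 1

Derivation:
Read 1: bits[0:2] width=2 -> value=0 (bin 00); offset now 2 = byte 0 bit 2; 46 bits remain
Read 2: bits[2:5] width=3 -> value=7 (bin 111); offset now 5 = byte 0 bit 5; 43 bits remain
Read 3: bits[5:14] width=9 -> value=339 (bin 101010011); offset now 14 = byte 1 bit 6; 34 bits remain
Read 4: bits[14:15] width=1 -> value=1 (bin 1); offset now 15 = byte 1 bit 7; 33 bits remain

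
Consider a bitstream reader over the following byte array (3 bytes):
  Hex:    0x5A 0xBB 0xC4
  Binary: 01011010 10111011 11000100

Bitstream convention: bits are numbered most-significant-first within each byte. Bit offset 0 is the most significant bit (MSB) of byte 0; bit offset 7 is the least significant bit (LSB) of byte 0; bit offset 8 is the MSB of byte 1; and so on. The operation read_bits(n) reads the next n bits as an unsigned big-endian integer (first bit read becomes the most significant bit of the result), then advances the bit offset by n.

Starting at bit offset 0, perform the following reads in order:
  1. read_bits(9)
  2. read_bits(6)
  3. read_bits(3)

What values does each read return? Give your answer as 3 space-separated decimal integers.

Answer: 181 29 7

Derivation:
Read 1: bits[0:9] width=9 -> value=181 (bin 010110101); offset now 9 = byte 1 bit 1; 15 bits remain
Read 2: bits[9:15] width=6 -> value=29 (bin 011101); offset now 15 = byte 1 bit 7; 9 bits remain
Read 3: bits[15:18] width=3 -> value=7 (bin 111); offset now 18 = byte 2 bit 2; 6 bits remain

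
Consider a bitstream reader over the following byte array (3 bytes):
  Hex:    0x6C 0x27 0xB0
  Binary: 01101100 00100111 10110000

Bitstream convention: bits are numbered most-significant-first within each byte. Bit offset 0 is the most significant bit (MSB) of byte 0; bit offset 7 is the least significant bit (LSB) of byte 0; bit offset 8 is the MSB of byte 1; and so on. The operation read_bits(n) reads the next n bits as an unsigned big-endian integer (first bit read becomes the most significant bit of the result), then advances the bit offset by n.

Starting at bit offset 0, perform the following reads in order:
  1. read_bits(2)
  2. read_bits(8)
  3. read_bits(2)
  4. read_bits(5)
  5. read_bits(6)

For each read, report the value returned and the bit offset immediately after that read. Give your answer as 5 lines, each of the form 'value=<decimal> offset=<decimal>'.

Read 1: bits[0:2] width=2 -> value=1 (bin 01); offset now 2 = byte 0 bit 2; 22 bits remain
Read 2: bits[2:10] width=8 -> value=176 (bin 10110000); offset now 10 = byte 1 bit 2; 14 bits remain
Read 3: bits[10:12] width=2 -> value=2 (bin 10); offset now 12 = byte 1 bit 4; 12 bits remain
Read 4: bits[12:17] width=5 -> value=15 (bin 01111); offset now 17 = byte 2 bit 1; 7 bits remain
Read 5: bits[17:23] width=6 -> value=24 (bin 011000); offset now 23 = byte 2 bit 7; 1 bits remain

Answer: value=1 offset=2
value=176 offset=10
value=2 offset=12
value=15 offset=17
value=24 offset=23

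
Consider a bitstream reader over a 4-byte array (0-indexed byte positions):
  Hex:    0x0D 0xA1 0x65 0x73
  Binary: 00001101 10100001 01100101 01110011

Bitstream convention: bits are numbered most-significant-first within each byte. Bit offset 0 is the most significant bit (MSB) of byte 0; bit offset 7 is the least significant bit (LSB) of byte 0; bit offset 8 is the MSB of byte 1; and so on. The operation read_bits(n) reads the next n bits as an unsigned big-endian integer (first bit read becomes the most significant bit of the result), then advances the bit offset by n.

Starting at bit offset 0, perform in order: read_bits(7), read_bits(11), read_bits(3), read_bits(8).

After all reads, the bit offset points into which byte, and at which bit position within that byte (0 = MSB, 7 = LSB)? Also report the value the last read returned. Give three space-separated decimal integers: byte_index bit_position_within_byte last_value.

Answer: 3 5 174

Derivation:
Read 1: bits[0:7] width=7 -> value=6 (bin 0000110); offset now 7 = byte 0 bit 7; 25 bits remain
Read 2: bits[7:18] width=11 -> value=1669 (bin 11010000101); offset now 18 = byte 2 bit 2; 14 bits remain
Read 3: bits[18:21] width=3 -> value=4 (bin 100); offset now 21 = byte 2 bit 5; 11 bits remain
Read 4: bits[21:29] width=8 -> value=174 (bin 10101110); offset now 29 = byte 3 bit 5; 3 bits remain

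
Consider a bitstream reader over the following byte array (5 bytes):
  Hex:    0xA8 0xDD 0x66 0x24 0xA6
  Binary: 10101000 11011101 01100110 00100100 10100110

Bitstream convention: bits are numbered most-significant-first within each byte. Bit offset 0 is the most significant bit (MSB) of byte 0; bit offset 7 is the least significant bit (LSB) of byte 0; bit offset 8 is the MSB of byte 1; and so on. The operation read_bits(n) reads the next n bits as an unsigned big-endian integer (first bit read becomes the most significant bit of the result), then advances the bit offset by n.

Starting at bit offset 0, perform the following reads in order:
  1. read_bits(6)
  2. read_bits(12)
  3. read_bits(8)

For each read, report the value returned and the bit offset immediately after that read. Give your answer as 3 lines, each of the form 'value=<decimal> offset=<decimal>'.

Read 1: bits[0:6] width=6 -> value=42 (bin 101010); offset now 6 = byte 0 bit 6; 34 bits remain
Read 2: bits[6:18] width=12 -> value=885 (bin 001101110101); offset now 18 = byte 2 bit 2; 22 bits remain
Read 3: bits[18:26] width=8 -> value=152 (bin 10011000); offset now 26 = byte 3 bit 2; 14 bits remain

Answer: value=42 offset=6
value=885 offset=18
value=152 offset=26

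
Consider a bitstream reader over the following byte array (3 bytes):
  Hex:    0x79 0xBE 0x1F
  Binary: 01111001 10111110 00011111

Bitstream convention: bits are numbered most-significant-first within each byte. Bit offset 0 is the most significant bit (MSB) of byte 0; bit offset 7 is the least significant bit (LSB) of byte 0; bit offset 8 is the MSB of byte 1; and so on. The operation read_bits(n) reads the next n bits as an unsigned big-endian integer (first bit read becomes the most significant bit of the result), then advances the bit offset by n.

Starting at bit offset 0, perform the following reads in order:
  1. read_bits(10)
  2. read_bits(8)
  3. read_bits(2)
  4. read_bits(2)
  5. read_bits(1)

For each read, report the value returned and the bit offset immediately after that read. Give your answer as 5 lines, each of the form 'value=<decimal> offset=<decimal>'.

Answer: value=486 offset=10
value=248 offset=18
value=1 offset=20
value=3 offset=22
value=1 offset=23

Derivation:
Read 1: bits[0:10] width=10 -> value=486 (bin 0111100110); offset now 10 = byte 1 bit 2; 14 bits remain
Read 2: bits[10:18] width=8 -> value=248 (bin 11111000); offset now 18 = byte 2 bit 2; 6 bits remain
Read 3: bits[18:20] width=2 -> value=1 (bin 01); offset now 20 = byte 2 bit 4; 4 bits remain
Read 4: bits[20:22] width=2 -> value=3 (bin 11); offset now 22 = byte 2 bit 6; 2 bits remain
Read 5: bits[22:23] width=1 -> value=1 (bin 1); offset now 23 = byte 2 bit 7; 1 bits remain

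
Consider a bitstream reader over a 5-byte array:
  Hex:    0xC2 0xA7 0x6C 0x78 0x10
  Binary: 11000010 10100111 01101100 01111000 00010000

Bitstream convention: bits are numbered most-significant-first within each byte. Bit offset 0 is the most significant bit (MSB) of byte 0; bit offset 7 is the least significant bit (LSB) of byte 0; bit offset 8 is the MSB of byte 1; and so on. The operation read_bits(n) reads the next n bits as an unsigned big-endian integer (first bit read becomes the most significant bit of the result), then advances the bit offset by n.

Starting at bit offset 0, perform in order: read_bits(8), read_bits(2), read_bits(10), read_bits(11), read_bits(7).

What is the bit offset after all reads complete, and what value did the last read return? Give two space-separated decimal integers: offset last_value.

Answer: 38 4

Derivation:
Read 1: bits[0:8] width=8 -> value=194 (bin 11000010); offset now 8 = byte 1 bit 0; 32 bits remain
Read 2: bits[8:10] width=2 -> value=2 (bin 10); offset now 10 = byte 1 bit 2; 30 bits remain
Read 3: bits[10:20] width=10 -> value=630 (bin 1001110110); offset now 20 = byte 2 bit 4; 20 bits remain
Read 4: bits[20:31] width=11 -> value=1596 (bin 11000111100); offset now 31 = byte 3 bit 7; 9 bits remain
Read 5: bits[31:38] width=7 -> value=4 (bin 0000100); offset now 38 = byte 4 bit 6; 2 bits remain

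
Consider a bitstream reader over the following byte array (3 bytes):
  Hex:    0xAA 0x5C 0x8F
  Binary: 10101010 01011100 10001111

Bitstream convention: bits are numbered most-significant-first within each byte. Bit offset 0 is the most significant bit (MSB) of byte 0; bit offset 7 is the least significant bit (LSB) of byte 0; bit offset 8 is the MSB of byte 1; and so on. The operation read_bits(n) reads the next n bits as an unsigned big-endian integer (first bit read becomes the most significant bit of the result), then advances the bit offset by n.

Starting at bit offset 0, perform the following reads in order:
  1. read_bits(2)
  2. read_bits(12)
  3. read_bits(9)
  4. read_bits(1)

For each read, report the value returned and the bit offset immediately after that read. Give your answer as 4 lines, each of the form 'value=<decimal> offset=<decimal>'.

Answer: value=2 offset=2
value=2711 offset=14
value=71 offset=23
value=1 offset=24

Derivation:
Read 1: bits[0:2] width=2 -> value=2 (bin 10); offset now 2 = byte 0 bit 2; 22 bits remain
Read 2: bits[2:14] width=12 -> value=2711 (bin 101010010111); offset now 14 = byte 1 bit 6; 10 bits remain
Read 3: bits[14:23] width=9 -> value=71 (bin 001000111); offset now 23 = byte 2 bit 7; 1 bits remain
Read 4: bits[23:24] width=1 -> value=1 (bin 1); offset now 24 = byte 3 bit 0; 0 bits remain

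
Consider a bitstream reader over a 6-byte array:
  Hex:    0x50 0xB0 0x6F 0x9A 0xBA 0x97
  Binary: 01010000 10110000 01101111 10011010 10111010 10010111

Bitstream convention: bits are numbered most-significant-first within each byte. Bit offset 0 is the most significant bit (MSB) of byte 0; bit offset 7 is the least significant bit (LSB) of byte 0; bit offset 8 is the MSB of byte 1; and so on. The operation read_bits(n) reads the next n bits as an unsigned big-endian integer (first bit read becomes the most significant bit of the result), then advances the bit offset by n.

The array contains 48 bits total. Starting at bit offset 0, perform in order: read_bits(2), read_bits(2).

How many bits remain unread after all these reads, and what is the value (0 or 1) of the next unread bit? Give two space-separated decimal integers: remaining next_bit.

Read 1: bits[0:2] width=2 -> value=1 (bin 01); offset now 2 = byte 0 bit 2; 46 bits remain
Read 2: bits[2:4] width=2 -> value=1 (bin 01); offset now 4 = byte 0 bit 4; 44 bits remain

Answer: 44 0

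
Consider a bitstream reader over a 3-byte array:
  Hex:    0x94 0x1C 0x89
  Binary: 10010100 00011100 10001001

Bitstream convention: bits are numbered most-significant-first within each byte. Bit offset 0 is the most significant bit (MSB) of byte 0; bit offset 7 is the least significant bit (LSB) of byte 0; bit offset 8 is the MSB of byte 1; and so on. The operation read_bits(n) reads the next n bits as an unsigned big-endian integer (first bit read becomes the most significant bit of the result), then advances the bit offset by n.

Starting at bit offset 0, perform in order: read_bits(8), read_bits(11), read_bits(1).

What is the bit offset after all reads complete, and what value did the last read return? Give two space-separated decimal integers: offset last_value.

Read 1: bits[0:8] width=8 -> value=148 (bin 10010100); offset now 8 = byte 1 bit 0; 16 bits remain
Read 2: bits[8:19] width=11 -> value=228 (bin 00011100100); offset now 19 = byte 2 bit 3; 5 bits remain
Read 3: bits[19:20] width=1 -> value=0 (bin 0); offset now 20 = byte 2 bit 4; 4 bits remain

Answer: 20 0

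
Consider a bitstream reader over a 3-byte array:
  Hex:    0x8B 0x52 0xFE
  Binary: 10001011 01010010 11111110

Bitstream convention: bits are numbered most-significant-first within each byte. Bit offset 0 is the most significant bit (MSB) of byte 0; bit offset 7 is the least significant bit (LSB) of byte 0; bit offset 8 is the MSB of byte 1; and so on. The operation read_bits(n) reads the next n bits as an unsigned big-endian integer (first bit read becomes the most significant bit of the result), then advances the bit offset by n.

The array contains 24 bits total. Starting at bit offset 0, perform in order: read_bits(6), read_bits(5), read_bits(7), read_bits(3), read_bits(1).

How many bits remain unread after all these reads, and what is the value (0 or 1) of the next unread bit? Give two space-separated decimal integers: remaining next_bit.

Answer: 2 1

Derivation:
Read 1: bits[0:6] width=6 -> value=34 (bin 100010); offset now 6 = byte 0 bit 6; 18 bits remain
Read 2: bits[6:11] width=5 -> value=26 (bin 11010); offset now 11 = byte 1 bit 3; 13 bits remain
Read 3: bits[11:18] width=7 -> value=75 (bin 1001011); offset now 18 = byte 2 bit 2; 6 bits remain
Read 4: bits[18:21] width=3 -> value=7 (bin 111); offset now 21 = byte 2 bit 5; 3 bits remain
Read 5: bits[21:22] width=1 -> value=1 (bin 1); offset now 22 = byte 2 bit 6; 2 bits remain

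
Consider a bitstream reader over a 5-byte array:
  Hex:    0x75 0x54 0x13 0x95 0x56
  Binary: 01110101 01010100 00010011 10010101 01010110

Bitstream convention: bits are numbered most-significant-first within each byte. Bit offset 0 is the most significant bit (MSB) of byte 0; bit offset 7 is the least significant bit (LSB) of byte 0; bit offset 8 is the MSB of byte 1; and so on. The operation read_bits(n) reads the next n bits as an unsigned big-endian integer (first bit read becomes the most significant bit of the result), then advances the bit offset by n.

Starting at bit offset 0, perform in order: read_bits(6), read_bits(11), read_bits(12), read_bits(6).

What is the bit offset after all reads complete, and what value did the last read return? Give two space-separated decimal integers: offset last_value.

Read 1: bits[0:6] width=6 -> value=29 (bin 011101); offset now 6 = byte 0 bit 6; 34 bits remain
Read 2: bits[6:17] width=11 -> value=680 (bin 01010101000); offset now 17 = byte 2 bit 1; 23 bits remain
Read 3: bits[17:29] width=12 -> value=626 (bin 001001110010); offset now 29 = byte 3 bit 5; 11 bits remain
Read 4: bits[29:35] width=6 -> value=42 (bin 101010); offset now 35 = byte 4 bit 3; 5 bits remain

Answer: 35 42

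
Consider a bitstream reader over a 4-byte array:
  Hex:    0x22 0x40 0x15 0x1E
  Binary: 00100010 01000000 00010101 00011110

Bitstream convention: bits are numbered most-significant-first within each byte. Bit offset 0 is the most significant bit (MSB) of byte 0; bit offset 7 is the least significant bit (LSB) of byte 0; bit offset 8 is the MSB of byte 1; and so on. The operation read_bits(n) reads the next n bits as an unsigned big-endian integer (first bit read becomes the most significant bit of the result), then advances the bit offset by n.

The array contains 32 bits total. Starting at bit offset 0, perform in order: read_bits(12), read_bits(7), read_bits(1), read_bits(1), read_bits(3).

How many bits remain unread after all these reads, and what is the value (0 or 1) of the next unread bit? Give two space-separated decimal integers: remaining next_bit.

Read 1: bits[0:12] width=12 -> value=548 (bin 001000100100); offset now 12 = byte 1 bit 4; 20 bits remain
Read 2: bits[12:19] width=7 -> value=0 (bin 0000000); offset now 19 = byte 2 bit 3; 13 bits remain
Read 3: bits[19:20] width=1 -> value=1 (bin 1); offset now 20 = byte 2 bit 4; 12 bits remain
Read 4: bits[20:21] width=1 -> value=0 (bin 0); offset now 21 = byte 2 bit 5; 11 bits remain
Read 5: bits[21:24] width=3 -> value=5 (bin 101); offset now 24 = byte 3 bit 0; 8 bits remain

Answer: 8 0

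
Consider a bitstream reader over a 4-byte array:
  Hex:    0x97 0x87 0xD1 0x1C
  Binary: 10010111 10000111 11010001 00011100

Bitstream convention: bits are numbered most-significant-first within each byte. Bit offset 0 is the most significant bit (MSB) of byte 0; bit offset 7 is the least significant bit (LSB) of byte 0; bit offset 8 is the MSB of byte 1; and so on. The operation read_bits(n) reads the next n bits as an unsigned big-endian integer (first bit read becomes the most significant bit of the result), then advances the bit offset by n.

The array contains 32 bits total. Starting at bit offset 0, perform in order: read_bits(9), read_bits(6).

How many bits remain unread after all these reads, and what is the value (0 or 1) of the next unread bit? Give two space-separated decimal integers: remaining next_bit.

Read 1: bits[0:9] width=9 -> value=303 (bin 100101111); offset now 9 = byte 1 bit 1; 23 bits remain
Read 2: bits[9:15] width=6 -> value=3 (bin 000011); offset now 15 = byte 1 bit 7; 17 bits remain

Answer: 17 1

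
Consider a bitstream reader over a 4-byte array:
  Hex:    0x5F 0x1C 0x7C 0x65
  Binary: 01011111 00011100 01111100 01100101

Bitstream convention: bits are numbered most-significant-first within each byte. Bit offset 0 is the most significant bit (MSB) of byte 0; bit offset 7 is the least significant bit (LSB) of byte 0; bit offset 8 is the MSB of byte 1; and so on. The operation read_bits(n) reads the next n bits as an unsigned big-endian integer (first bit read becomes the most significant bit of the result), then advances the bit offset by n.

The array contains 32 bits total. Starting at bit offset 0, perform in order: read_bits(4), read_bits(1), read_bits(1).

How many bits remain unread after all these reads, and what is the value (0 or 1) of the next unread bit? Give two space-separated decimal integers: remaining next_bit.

Answer: 26 1

Derivation:
Read 1: bits[0:4] width=4 -> value=5 (bin 0101); offset now 4 = byte 0 bit 4; 28 bits remain
Read 2: bits[4:5] width=1 -> value=1 (bin 1); offset now 5 = byte 0 bit 5; 27 bits remain
Read 3: bits[5:6] width=1 -> value=1 (bin 1); offset now 6 = byte 0 bit 6; 26 bits remain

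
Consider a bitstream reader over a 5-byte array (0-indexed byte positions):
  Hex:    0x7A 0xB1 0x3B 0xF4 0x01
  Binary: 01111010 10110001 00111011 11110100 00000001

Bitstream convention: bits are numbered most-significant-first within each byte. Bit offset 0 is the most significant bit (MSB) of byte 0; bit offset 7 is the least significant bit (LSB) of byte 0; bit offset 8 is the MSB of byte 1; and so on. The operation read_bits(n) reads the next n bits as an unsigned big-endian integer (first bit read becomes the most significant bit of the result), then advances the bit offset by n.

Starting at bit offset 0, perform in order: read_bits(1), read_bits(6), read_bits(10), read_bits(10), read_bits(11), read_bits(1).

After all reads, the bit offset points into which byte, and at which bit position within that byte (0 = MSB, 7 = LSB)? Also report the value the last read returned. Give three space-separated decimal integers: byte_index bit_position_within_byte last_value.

Read 1: bits[0:1] width=1 -> value=0 (bin 0); offset now 1 = byte 0 bit 1; 39 bits remain
Read 2: bits[1:7] width=6 -> value=61 (bin 111101); offset now 7 = byte 0 bit 7; 33 bits remain
Read 3: bits[7:17] width=10 -> value=354 (bin 0101100010); offset now 17 = byte 2 bit 1; 23 bits remain
Read 4: bits[17:27] width=10 -> value=479 (bin 0111011111); offset now 27 = byte 3 bit 3; 13 bits remain
Read 5: bits[27:38] width=11 -> value=1280 (bin 10100000000); offset now 38 = byte 4 bit 6; 2 bits remain
Read 6: bits[38:39] width=1 -> value=0 (bin 0); offset now 39 = byte 4 bit 7; 1 bits remain

Answer: 4 7 0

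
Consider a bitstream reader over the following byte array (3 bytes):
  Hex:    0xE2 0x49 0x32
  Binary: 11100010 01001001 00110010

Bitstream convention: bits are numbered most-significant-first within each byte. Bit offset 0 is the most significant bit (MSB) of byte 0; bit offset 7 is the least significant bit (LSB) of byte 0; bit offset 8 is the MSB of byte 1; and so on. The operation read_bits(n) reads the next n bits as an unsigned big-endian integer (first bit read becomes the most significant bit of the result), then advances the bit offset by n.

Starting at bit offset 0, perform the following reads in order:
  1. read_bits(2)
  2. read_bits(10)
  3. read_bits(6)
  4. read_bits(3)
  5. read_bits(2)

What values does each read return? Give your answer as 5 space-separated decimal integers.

Answer: 3 548 36 6 1

Derivation:
Read 1: bits[0:2] width=2 -> value=3 (bin 11); offset now 2 = byte 0 bit 2; 22 bits remain
Read 2: bits[2:12] width=10 -> value=548 (bin 1000100100); offset now 12 = byte 1 bit 4; 12 bits remain
Read 3: bits[12:18] width=6 -> value=36 (bin 100100); offset now 18 = byte 2 bit 2; 6 bits remain
Read 4: bits[18:21] width=3 -> value=6 (bin 110); offset now 21 = byte 2 bit 5; 3 bits remain
Read 5: bits[21:23] width=2 -> value=1 (bin 01); offset now 23 = byte 2 bit 7; 1 bits remain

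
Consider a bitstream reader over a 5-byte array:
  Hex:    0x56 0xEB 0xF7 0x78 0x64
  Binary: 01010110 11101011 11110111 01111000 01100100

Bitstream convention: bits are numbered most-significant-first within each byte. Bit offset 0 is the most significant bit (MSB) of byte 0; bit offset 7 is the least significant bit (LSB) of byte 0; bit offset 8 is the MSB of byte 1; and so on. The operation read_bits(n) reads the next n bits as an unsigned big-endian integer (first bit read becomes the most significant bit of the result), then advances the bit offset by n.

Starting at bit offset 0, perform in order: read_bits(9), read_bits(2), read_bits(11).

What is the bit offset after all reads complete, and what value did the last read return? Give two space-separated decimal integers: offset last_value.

Read 1: bits[0:9] width=9 -> value=173 (bin 010101101); offset now 9 = byte 1 bit 1; 31 bits remain
Read 2: bits[9:11] width=2 -> value=3 (bin 11); offset now 11 = byte 1 bit 3; 29 bits remain
Read 3: bits[11:22] width=11 -> value=765 (bin 01011111101); offset now 22 = byte 2 bit 6; 18 bits remain

Answer: 22 765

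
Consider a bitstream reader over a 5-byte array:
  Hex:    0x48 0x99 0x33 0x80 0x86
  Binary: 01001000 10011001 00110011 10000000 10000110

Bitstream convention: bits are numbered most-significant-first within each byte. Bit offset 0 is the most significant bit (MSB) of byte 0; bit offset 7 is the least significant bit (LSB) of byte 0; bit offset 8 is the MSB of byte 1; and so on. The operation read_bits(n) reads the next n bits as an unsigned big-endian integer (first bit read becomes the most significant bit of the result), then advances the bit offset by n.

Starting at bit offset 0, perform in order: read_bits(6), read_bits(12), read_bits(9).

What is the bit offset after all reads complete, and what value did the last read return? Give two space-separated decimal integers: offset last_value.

Answer: 27 412

Derivation:
Read 1: bits[0:6] width=6 -> value=18 (bin 010010); offset now 6 = byte 0 bit 6; 34 bits remain
Read 2: bits[6:18] width=12 -> value=612 (bin 001001100100); offset now 18 = byte 2 bit 2; 22 bits remain
Read 3: bits[18:27] width=9 -> value=412 (bin 110011100); offset now 27 = byte 3 bit 3; 13 bits remain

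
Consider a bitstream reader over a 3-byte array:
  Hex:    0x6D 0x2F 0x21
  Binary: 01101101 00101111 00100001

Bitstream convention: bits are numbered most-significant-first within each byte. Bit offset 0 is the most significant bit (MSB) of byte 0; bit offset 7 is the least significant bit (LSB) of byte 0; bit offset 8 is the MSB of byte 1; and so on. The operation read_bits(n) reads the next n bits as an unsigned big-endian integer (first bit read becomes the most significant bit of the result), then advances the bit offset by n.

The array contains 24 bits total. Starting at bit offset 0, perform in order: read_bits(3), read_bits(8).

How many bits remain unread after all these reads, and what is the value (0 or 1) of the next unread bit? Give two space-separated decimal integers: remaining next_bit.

Answer: 13 0

Derivation:
Read 1: bits[0:3] width=3 -> value=3 (bin 011); offset now 3 = byte 0 bit 3; 21 bits remain
Read 2: bits[3:11] width=8 -> value=105 (bin 01101001); offset now 11 = byte 1 bit 3; 13 bits remain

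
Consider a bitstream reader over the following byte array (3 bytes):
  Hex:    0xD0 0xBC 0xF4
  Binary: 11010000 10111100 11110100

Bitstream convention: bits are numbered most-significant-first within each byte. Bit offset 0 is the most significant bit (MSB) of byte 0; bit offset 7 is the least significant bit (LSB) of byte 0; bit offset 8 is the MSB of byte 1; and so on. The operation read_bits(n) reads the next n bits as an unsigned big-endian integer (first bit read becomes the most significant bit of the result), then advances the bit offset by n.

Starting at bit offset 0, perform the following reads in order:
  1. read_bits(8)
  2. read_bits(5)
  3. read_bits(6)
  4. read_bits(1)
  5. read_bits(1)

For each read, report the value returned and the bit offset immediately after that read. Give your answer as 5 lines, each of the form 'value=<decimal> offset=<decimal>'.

Read 1: bits[0:8] width=8 -> value=208 (bin 11010000); offset now 8 = byte 1 bit 0; 16 bits remain
Read 2: bits[8:13] width=5 -> value=23 (bin 10111); offset now 13 = byte 1 bit 5; 11 bits remain
Read 3: bits[13:19] width=6 -> value=39 (bin 100111); offset now 19 = byte 2 bit 3; 5 bits remain
Read 4: bits[19:20] width=1 -> value=1 (bin 1); offset now 20 = byte 2 bit 4; 4 bits remain
Read 5: bits[20:21] width=1 -> value=0 (bin 0); offset now 21 = byte 2 bit 5; 3 bits remain

Answer: value=208 offset=8
value=23 offset=13
value=39 offset=19
value=1 offset=20
value=0 offset=21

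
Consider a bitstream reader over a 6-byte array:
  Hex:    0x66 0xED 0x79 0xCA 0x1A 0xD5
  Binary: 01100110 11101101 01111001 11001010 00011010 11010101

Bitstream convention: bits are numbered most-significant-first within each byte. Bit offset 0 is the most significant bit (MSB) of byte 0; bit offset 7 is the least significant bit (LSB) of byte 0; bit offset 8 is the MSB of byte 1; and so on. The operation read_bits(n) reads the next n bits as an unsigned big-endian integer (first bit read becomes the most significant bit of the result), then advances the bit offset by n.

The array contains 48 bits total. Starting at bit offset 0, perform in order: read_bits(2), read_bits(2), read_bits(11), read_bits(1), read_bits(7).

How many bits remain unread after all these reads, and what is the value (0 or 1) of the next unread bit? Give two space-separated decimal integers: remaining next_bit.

Answer: 25 1

Derivation:
Read 1: bits[0:2] width=2 -> value=1 (bin 01); offset now 2 = byte 0 bit 2; 46 bits remain
Read 2: bits[2:4] width=2 -> value=2 (bin 10); offset now 4 = byte 0 bit 4; 44 bits remain
Read 3: bits[4:15] width=11 -> value=886 (bin 01101110110); offset now 15 = byte 1 bit 7; 33 bits remain
Read 4: bits[15:16] width=1 -> value=1 (bin 1); offset now 16 = byte 2 bit 0; 32 bits remain
Read 5: bits[16:23] width=7 -> value=60 (bin 0111100); offset now 23 = byte 2 bit 7; 25 bits remain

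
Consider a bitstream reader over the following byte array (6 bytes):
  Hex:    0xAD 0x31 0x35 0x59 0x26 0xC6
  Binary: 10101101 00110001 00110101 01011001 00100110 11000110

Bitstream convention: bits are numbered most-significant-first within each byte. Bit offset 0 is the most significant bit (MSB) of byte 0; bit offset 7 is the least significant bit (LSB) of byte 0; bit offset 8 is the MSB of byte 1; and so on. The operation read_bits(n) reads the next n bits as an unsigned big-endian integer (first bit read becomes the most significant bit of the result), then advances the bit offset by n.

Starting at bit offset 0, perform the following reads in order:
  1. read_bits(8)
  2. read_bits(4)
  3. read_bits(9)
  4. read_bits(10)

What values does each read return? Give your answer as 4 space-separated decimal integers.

Read 1: bits[0:8] width=8 -> value=173 (bin 10101101); offset now 8 = byte 1 bit 0; 40 bits remain
Read 2: bits[8:12] width=4 -> value=3 (bin 0011); offset now 12 = byte 1 bit 4; 36 bits remain
Read 3: bits[12:21] width=9 -> value=38 (bin 000100110); offset now 21 = byte 2 bit 5; 27 bits remain
Read 4: bits[21:31] width=10 -> value=684 (bin 1010101100); offset now 31 = byte 3 bit 7; 17 bits remain

Answer: 173 3 38 684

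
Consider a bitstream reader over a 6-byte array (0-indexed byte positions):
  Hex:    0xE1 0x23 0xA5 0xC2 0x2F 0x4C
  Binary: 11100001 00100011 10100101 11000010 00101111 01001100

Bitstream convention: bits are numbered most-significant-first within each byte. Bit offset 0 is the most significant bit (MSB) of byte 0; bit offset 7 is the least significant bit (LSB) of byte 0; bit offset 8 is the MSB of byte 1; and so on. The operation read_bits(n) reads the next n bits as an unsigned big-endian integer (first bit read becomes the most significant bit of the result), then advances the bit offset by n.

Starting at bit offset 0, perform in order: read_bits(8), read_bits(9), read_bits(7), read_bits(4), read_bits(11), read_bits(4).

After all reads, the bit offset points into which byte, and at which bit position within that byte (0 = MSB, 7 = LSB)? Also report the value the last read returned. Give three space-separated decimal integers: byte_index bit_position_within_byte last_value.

Read 1: bits[0:8] width=8 -> value=225 (bin 11100001); offset now 8 = byte 1 bit 0; 40 bits remain
Read 2: bits[8:17] width=9 -> value=71 (bin 001000111); offset now 17 = byte 2 bit 1; 31 bits remain
Read 3: bits[17:24] width=7 -> value=37 (bin 0100101); offset now 24 = byte 3 bit 0; 24 bits remain
Read 4: bits[24:28] width=4 -> value=12 (bin 1100); offset now 28 = byte 3 bit 4; 20 bits remain
Read 5: bits[28:39] width=11 -> value=279 (bin 00100010111); offset now 39 = byte 4 bit 7; 9 bits remain
Read 6: bits[39:43] width=4 -> value=10 (bin 1010); offset now 43 = byte 5 bit 3; 5 bits remain

Answer: 5 3 10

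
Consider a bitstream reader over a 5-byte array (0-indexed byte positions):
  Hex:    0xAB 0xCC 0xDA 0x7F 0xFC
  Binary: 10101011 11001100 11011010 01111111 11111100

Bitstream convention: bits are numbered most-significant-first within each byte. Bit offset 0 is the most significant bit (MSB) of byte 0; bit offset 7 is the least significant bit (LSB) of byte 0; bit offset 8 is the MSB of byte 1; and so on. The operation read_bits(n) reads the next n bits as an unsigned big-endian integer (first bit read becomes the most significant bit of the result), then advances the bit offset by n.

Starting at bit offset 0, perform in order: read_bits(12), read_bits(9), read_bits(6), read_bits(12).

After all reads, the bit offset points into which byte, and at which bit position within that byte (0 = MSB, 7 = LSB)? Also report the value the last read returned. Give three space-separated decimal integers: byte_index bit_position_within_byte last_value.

Answer: 4 7 4094

Derivation:
Read 1: bits[0:12] width=12 -> value=2748 (bin 101010111100); offset now 12 = byte 1 bit 4; 28 bits remain
Read 2: bits[12:21] width=9 -> value=411 (bin 110011011); offset now 21 = byte 2 bit 5; 19 bits remain
Read 3: bits[21:27] width=6 -> value=19 (bin 010011); offset now 27 = byte 3 bit 3; 13 bits remain
Read 4: bits[27:39] width=12 -> value=4094 (bin 111111111110); offset now 39 = byte 4 bit 7; 1 bits remain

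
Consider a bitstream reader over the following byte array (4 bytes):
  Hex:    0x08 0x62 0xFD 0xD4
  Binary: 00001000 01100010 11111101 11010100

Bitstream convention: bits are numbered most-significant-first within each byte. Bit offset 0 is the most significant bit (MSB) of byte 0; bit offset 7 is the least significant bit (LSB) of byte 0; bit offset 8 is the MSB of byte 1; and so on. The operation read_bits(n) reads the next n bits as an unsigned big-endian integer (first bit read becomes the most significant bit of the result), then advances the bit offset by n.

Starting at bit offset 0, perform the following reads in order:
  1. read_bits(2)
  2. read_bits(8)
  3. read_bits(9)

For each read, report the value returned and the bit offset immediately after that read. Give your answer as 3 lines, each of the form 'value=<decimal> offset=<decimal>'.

Answer: value=0 offset=2
value=33 offset=10
value=279 offset=19

Derivation:
Read 1: bits[0:2] width=2 -> value=0 (bin 00); offset now 2 = byte 0 bit 2; 30 bits remain
Read 2: bits[2:10] width=8 -> value=33 (bin 00100001); offset now 10 = byte 1 bit 2; 22 bits remain
Read 3: bits[10:19] width=9 -> value=279 (bin 100010111); offset now 19 = byte 2 bit 3; 13 bits remain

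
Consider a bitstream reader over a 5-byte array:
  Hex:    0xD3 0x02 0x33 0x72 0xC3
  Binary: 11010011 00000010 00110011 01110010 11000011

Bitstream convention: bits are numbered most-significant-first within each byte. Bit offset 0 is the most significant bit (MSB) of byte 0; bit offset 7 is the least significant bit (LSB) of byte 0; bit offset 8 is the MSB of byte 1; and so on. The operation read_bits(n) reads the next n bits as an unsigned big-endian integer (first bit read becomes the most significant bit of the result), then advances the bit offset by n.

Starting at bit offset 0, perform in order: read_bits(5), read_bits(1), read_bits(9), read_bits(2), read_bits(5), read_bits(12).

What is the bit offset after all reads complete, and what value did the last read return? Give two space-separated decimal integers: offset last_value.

Read 1: bits[0:5] width=5 -> value=26 (bin 11010); offset now 5 = byte 0 bit 5; 35 bits remain
Read 2: bits[5:6] width=1 -> value=0 (bin 0); offset now 6 = byte 0 bit 6; 34 bits remain
Read 3: bits[6:15] width=9 -> value=385 (bin 110000001); offset now 15 = byte 1 bit 7; 25 bits remain
Read 4: bits[15:17] width=2 -> value=0 (bin 00); offset now 17 = byte 2 bit 1; 23 bits remain
Read 5: bits[17:22] width=5 -> value=12 (bin 01100); offset now 22 = byte 2 bit 6; 18 bits remain
Read 6: bits[22:34] width=12 -> value=3531 (bin 110111001011); offset now 34 = byte 4 bit 2; 6 bits remain

Answer: 34 3531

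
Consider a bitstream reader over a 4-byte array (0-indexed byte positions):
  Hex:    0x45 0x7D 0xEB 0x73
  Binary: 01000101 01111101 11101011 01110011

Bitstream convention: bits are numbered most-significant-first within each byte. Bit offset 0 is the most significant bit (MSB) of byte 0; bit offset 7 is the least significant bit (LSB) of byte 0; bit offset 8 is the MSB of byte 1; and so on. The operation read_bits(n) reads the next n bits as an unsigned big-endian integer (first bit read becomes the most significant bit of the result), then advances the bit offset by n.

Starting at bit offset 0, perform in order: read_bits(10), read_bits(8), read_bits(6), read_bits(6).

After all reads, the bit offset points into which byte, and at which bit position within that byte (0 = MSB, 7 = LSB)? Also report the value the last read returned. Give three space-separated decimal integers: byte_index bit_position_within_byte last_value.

Read 1: bits[0:10] width=10 -> value=277 (bin 0100010101); offset now 10 = byte 1 bit 2; 22 bits remain
Read 2: bits[10:18] width=8 -> value=247 (bin 11110111); offset now 18 = byte 2 bit 2; 14 bits remain
Read 3: bits[18:24] width=6 -> value=43 (bin 101011); offset now 24 = byte 3 bit 0; 8 bits remain
Read 4: bits[24:30] width=6 -> value=28 (bin 011100); offset now 30 = byte 3 bit 6; 2 bits remain

Answer: 3 6 28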